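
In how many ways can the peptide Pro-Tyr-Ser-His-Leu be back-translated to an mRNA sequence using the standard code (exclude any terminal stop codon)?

Pro: 4 codons.
Tyr: 2 codons.
Ser: 6 codons.
His: 2 codons.
Leu: 6 codons.
4 × 2 × 6 × 2 × 6 = 576.

576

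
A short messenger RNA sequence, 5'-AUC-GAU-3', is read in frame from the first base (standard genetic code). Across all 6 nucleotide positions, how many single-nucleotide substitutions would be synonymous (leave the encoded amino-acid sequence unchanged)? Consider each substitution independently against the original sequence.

Codon 1 (AUC, Ile): 2 synonymous substitutions.
Codon 2 (GAU, Asp): 1 synonymous substitution.
Total: 2 + 1 = 3.

3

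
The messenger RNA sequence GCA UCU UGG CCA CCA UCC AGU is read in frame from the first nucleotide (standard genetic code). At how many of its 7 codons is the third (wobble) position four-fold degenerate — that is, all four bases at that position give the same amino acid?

Codon 1 GCA (Ala): third position 4-fold.
Codon 2 UCU (Ser): third position 4-fold.
Codon 3 UGG (Trp): third position 1-fold.
Codon 4 CCA (Pro): third position 4-fold.
Codon 5 CCA (Pro): third position 4-fold.
Codon 6 UCC (Ser): third position 4-fold.
Codon 7 AGU (Ser): third position 2-fold.
Four-fold degenerate third positions: 5.

5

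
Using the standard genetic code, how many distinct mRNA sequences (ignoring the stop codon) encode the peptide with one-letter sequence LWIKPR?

864

Leu: 6 codons.
Trp: 1 codon.
Ile: 3 codons.
Lys: 2 codons.
Pro: 4 codons.
Arg: 6 codons.
6 × 1 × 3 × 2 × 4 × 6 = 864.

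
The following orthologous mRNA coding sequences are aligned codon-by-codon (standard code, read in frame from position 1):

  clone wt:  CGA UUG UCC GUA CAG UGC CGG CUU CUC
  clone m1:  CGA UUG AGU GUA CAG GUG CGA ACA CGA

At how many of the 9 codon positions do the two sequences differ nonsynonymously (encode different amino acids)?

Codon 1: CGA Arg / CGA Arg — identical.
Codon 2: UUG Leu / UUG Leu — identical.
Codon 3: UCC Ser / AGU Ser — synonymous.
Codon 4: GUA Val / GUA Val — identical.
Codon 5: CAG Gln / CAG Gln — identical.
Codon 6: UGC Cys / GUG Val — nonsynonymous.
Codon 7: CGG Arg / CGA Arg — synonymous.
Codon 8: CUU Leu / ACA Thr — nonsynonymous.
Codon 9: CUC Leu / CGA Arg — nonsynonymous.
Nonsynonymous differences: 3.

3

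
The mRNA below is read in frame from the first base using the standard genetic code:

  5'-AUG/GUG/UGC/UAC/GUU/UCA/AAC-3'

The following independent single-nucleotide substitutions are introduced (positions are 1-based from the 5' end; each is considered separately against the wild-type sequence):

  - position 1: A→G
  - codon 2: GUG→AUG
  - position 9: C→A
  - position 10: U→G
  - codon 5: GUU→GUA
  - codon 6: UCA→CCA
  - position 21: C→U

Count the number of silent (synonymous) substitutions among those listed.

Codon 1: AUG (Met) → GUG (Val) — missense.
Codon 2: GUG (Val) → AUG (Met) — missense.
Codon 3: UGC (Cys) → UGA (Stop) — nonsense.
Codon 4: UAC (Tyr) → GAC (Asp) — missense.
Codon 5: GUU (Val) → GUA (Val) — synonymous.
Codon 6: UCA (Ser) → CCA (Pro) — missense.
Codon 7: AAC (Asn) → AAU (Asn) — synonymous.
Synonymous: 2 of 7.

2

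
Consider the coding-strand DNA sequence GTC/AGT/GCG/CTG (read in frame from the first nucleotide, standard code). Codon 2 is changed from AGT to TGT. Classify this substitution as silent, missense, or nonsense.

Position 4 falls in codon 2: AGT → Ser.
After the substitution the codon is TGT → Cys.
Ser ≠ Cys, so this is a missense mutation.

missense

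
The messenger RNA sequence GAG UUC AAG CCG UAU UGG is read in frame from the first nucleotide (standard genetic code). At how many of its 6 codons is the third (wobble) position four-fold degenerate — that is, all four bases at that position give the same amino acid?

Codon 1 GAG (Glu): third position 2-fold.
Codon 2 UUC (Phe): third position 2-fold.
Codon 3 AAG (Lys): third position 2-fold.
Codon 4 CCG (Pro): third position 4-fold.
Codon 5 UAU (Tyr): third position 2-fold.
Codon 6 UGG (Trp): third position 1-fold.
Four-fold degenerate third positions: 1.

1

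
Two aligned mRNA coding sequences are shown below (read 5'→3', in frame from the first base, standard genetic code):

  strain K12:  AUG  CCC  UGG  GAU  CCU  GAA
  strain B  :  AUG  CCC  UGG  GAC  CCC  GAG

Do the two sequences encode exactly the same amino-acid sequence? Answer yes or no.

yes

Codon 1: AUG Met / AUG Met — identical.
Codon 2: CCC Pro / CCC Pro — identical.
Codon 3: UGG Trp / UGG Trp — identical.
Codon 4: GAU Asp / GAC Asp — synonymous.
Codon 5: CCU Pro / CCC Pro — synonymous.
Codon 6: GAA Glu / GAG Glu — synonymous.
Nonsynonymous differences: 0 → same protein.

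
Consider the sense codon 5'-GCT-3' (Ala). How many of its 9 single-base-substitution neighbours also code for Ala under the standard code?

3

Position 1: none → 0 synonymous.
Position 2: none → 0 synonymous.
Position 3: GCC, GCA, GCG → 3 synonymous.
Total: 0 + 0 + 3 = 3.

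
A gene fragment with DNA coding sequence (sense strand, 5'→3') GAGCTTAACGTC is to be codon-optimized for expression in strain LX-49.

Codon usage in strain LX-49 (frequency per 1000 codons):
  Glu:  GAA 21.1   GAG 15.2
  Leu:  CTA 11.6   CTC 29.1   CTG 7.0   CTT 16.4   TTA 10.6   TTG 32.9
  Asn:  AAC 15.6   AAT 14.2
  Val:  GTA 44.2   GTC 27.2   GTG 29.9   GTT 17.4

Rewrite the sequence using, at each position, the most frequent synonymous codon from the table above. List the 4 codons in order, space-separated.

GAA TTG AAC GTA

Codon 1 (Glu): best is GAA at 21.1.
Codon 2 (Leu): best is TTG at 32.9.
Codon 3 (Asn): best is AAC at 15.6.
Codon 4 (Val): best is GTA at 44.2.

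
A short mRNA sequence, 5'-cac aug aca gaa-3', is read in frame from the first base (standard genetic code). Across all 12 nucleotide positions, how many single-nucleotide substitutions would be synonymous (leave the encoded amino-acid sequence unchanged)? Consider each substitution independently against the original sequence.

Codon 1 (CAC, His): 1 synonymous substitution.
Codon 2 (AUG, Met): 0 synonymous substitutions.
Codon 3 (ACA, Thr): 3 synonymous substitutions.
Codon 4 (GAA, Glu): 1 synonymous substitution.
Total: 1 + 0 + 3 + 1 = 5.

5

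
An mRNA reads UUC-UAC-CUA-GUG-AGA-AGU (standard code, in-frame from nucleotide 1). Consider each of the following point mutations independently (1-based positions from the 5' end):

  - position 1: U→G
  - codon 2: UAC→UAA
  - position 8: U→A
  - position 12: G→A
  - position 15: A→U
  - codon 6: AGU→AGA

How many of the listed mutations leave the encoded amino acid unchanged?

Codon 1: UUC (Phe) → GUC (Val) — missense.
Codon 2: UAC (Tyr) → UAA (Stop) — nonsense.
Codon 3: CUA (Leu) → CAA (Gln) — missense.
Codon 4: GUG (Val) → GUA (Val) — synonymous.
Codon 5: AGA (Arg) → AGU (Ser) — missense.
Codon 6: AGU (Ser) → AGA (Arg) — missense.
Synonymous: 1 of 6.

1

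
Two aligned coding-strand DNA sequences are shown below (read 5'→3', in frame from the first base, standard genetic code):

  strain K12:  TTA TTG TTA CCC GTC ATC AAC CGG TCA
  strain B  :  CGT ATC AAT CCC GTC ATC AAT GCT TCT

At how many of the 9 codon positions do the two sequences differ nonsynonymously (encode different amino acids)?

Codon 1: TTA Leu / CGT Arg — nonsynonymous.
Codon 2: TTG Leu / ATC Ile — nonsynonymous.
Codon 3: TTA Leu / AAT Asn — nonsynonymous.
Codon 4: CCC Pro / CCC Pro — identical.
Codon 5: GTC Val / GTC Val — identical.
Codon 6: ATC Ile / ATC Ile — identical.
Codon 7: AAC Asn / AAT Asn — synonymous.
Codon 8: CGG Arg / GCT Ala — nonsynonymous.
Codon 9: TCA Ser / TCT Ser — synonymous.
Nonsynonymous differences: 4.

4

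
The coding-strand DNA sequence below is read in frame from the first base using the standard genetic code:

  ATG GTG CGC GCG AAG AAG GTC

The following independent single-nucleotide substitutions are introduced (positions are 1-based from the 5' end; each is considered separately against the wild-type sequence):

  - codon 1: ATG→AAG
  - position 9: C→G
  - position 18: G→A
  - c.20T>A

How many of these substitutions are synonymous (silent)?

2

Codon 1: ATG (Met) → AAG (Lys) — missense.
Codon 3: CGC (Arg) → CGG (Arg) — synonymous.
Codon 6: AAG (Lys) → AAA (Lys) — synonymous.
Codon 7: GTC (Val) → GAC (Asp) — missense.
Synonymous: 2 of 4.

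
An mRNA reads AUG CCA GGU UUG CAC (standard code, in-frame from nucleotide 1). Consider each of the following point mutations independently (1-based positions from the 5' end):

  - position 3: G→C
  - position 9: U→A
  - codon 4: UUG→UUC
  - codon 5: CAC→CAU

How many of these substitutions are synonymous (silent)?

2

Codon 1: AUG (Met) → AUC (Ile) — missense.
Codon 3: GGU (Gly) → GGA (Gly) — synonymous.
Codon 4: UUG (Leu) → UUC (Phe) — missense.
Codon 5: CAC (His) → CAU (His) — synonymous.
Synonymous: 2 of 4.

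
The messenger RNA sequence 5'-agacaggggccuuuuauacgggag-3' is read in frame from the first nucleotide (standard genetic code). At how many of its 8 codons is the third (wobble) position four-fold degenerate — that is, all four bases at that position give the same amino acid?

Codon 1 AGA (Arg): third position 2-fold.
Codon 2 CAG (Gln): third position 2-fold.
Codon 3 GGG (Gly): third position 4-fold.
Codon 4 CCU (Pro): third position 4-fold.
Codon 5 UUU (Phe): third position 2-fold.
Codon 6 AUA (Ile): third position 3-fold.
Codon 7 CGG (Arg): third position 4-fold.
Codon 8 GAG (Glu): third position 2-fold.
Four-fold degenerate third positions: 3.

3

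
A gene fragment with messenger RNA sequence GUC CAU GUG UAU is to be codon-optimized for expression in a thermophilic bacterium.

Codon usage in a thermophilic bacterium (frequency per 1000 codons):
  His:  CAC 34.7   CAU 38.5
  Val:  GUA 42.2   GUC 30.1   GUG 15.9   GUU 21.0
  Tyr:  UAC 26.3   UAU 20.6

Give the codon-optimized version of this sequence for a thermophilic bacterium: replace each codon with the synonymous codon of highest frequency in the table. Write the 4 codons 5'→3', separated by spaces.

GUA CAU GUA UAC

Codon 1 (Val): best is GUA at 42.2.
Codon 2 (His): best is CAU at 38.5.
Codon 3 (Val): best is GUA at 42.2.
Codon 4 (Tyr): best is UAC at 26.3.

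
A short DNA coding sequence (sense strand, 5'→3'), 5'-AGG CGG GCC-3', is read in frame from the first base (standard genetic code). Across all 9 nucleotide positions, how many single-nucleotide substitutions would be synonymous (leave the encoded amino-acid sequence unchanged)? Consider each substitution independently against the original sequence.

9

Codon 1 (AGG, Arg): 2 synonymous substitutions.
Codon 2 (CGG, Arg): 4 synonymous substitutions.
Codon 3 (GCC, Ala): 3 synonymous substitutions.
Total: 2 + 4 + 3 = 9.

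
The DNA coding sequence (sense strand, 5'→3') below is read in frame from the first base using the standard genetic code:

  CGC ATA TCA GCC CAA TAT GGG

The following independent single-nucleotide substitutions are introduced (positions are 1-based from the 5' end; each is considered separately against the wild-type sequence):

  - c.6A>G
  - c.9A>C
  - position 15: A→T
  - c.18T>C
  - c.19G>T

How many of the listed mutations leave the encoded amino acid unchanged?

2

Codon 2: ATA (Ile) → ATG (Met) — missense.
Codon 3: TCA (Ser) → TCC (Ser) — synonymous.
Codon 5: CAA (Gln) → CAT (His) — missense.
Codon 6: TAT (Tyr) → TAC (Tyr) — synonymous.
Codon 7: GGG (Gly) → TGG (Trp) — missense.
Synonymous: 2 of 5.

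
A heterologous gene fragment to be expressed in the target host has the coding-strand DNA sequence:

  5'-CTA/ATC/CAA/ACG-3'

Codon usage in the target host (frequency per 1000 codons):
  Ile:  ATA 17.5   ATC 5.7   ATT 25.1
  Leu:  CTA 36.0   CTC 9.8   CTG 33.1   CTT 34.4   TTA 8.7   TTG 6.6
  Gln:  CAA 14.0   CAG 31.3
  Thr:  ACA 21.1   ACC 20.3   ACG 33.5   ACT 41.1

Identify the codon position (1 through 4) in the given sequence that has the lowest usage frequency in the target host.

2

Codon 1 CTA (Leu): 36.0 per 1000.
Codon 2 ATC (Ile): 5.7 per 1000.
Codon 3 CAA (Gln): 14.0 per 1000.
Codon 4 ACG (Thr): 33.5 per 1000.
Lowest frequency is 5.7 at codon 2.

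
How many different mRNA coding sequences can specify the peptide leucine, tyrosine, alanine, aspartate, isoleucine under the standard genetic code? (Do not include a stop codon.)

288

Leu: 6 codons.
Tyr: 2 codons.
Ala: 4 codons.
Asp: 2 codons.
Ile: 3 codons.
6 × 2 × 4 × 2 × 3 = 288.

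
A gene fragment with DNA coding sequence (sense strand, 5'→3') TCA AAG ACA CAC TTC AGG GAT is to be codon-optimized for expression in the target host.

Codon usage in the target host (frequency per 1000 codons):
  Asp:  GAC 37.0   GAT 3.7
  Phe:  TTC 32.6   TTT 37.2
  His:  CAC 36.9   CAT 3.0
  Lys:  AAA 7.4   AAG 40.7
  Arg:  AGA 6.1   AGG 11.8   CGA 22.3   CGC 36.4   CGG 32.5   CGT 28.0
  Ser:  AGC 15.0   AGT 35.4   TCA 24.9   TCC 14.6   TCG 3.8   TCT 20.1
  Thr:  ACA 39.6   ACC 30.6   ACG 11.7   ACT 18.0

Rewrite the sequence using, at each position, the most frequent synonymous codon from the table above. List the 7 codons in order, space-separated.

Codon 1 (Ser): best is AGT at 35.4.
Codon 2 (Lys): best is AAG at 40.7.
Codon 3 (Thr): best is ACA at 39.6.
Codon 4 (His): best is CAC at 36.9.
Codon 5 (Phe): best is TTT at 37.2.
Codon 6 (Arg): best is CGC at 36.4.
Codon 7 (Asp): best is GAC at 37.0.

AGT AAG ACA CAC TTT CGC GAC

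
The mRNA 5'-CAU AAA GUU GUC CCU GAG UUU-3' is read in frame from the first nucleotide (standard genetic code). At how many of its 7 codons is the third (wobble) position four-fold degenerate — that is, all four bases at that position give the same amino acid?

Codon 1 CAU (His): third position 2-fold.
Codon 2 AAA (Lys): third position 2-fold.
Codon 3 GUU (Val): third position 4-fold.
Codon 4 GUC (Val): third position 4-fold.
Codon 5 CCU (Pro): third position 4-fold.
Codon 6 GAG (Glu): third position 2-fold.
Codon 7 UUU (Phe): third position 2-fold.
Four-fold degenerate third positions: 3.

3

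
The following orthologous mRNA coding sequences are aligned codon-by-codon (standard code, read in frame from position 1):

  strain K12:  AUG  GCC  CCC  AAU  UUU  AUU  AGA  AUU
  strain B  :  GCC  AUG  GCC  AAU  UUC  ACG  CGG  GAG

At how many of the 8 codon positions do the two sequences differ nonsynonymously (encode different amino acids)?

5

Codon 1: AUG Met / GCC Ala — nonsynonymous.
Codon 2: GCC Ala / AUG Met — nonsynonymous.
Codon 3: CCC Pro / GCC Ala — nonsynonymous.
Codon 4: AAU Asn / AAU Asn — identical.
Codon 5: UUU Phe / UUC Phe — synonymous.
Codon 6: AUU Ile / ACG Thr — nonsynonymous.
Codon 7: AGA Arg / CGG Arg — synonymous.
Codon 8: AUU Ile / GAG Glu — nonsynonymous.
Nonsynonymous differences: 5.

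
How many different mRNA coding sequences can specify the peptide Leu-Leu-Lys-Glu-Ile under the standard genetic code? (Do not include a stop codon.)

Leu: 6 codons.
Leu: 6 codons.
Lys: 2 codons.
Glu: 2 codons.
Ile: 3 codons.
6 × 6 × 2 × 2 × 3 = 432.

432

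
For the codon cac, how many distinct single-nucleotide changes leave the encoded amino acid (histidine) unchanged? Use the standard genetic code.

Position 1: none → 0 synonymous.
Position 2: none → 0 synonymous.
Position 3: CAU → 1 synonymous.
Total: 0 + 0 + 1 = 1.

1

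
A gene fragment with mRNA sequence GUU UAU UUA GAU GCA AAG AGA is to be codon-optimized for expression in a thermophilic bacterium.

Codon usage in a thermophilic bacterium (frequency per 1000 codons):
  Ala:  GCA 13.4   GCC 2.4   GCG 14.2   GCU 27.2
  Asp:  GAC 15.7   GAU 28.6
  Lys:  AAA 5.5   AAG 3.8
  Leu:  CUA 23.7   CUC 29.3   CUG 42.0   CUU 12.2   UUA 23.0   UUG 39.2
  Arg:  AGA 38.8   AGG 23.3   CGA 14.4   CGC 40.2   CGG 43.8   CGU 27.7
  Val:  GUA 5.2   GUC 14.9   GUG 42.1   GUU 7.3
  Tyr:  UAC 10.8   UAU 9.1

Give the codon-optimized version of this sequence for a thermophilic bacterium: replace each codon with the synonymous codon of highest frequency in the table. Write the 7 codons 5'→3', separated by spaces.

GUG UAC CUG GAU GCU AAA CGG

Codon 1 (Val): best is GUG at 42.1.
Codon 2 (Tyr): best is UAC at 10.8.
Codon 3 (Leu): best is CUG at 42.0.
Codon 4 (Asp): best is GAU at 28.6.
Codon 5 (Ala): best is GCU at 27.2.
Codon 6 (Lys): best is AAA at 5.5.
Codon 7 (Arg): best is CGG at 43.8.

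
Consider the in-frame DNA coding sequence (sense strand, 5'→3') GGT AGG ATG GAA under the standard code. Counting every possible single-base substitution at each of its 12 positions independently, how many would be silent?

6

Codon 1 (GGT, Gly): 3 synonymous substitutions.
Codon 2 (AGG, Arg): 2 synonymous substitutions.
Codon 3 (ATG, Met): 0 synonymous substitutions.
Codon 4 (GAA, Glu): 1 synonymous substitution.
Total: 3 + 2 + 0 + 1 = 6.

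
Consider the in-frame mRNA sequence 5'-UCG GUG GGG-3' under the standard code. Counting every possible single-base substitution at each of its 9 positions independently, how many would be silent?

Codon 1 (UCG, Ser): 3 synonymous substitutions.
Codon 2 (GUG, Val): 3 synonymous substitutions.
Codon 3 (GGG, Gly): 3 synonymous substitutions.
Total: 3 + 3 + 3 = 9.

9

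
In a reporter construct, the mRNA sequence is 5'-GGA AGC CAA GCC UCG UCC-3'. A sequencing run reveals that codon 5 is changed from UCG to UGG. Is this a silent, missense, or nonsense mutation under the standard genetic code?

missense

Position 14 falls in codon 5: UCG → Ser.
After the substitution the codon is UGG → Trp.
Ser ≠ Trp, so this is a missense mutation.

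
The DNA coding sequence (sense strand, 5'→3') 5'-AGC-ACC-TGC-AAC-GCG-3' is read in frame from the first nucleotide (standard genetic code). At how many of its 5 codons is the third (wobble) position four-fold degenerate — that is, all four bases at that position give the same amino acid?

2

Codon 1 AGC (Ser): third position 2-fold.
Codon 2 ACC (Thr): third position 4-fold.
Codon 3 TGC (Cys): third position 2-fold.
Codon 4 AAC (Asn): third position 2-fold.
Codon 5 GCG (Ala): third position 4-fold.
Four-fold degenerate third positions: 2.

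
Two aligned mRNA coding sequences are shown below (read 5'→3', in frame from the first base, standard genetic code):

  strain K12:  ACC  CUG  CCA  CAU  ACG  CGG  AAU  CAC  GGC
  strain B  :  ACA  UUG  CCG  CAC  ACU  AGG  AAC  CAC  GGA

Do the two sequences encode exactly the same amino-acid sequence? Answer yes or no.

yes

Codon 1: ACC Thr / ACA Thr — synonymous.
Codon 2: CUG Leu / UUG Leu — synonymous.
Codon 3: CCA Pro / CCG Pro — synonymous.
Codon 4: CAU His / CAC His — synonymous.
Codon 5: ACG Thr / ACU Thr — synonymous.
Codon 6: CGG Arg / AGG Arg — synonymous.
Codon 7: AAU Asn / AAC Asn — synonymous.
Codon 8: CAC His / CAC His — identical.
Codon 9: GGC Gly / GGA Gly — synonymous.
Nonsynonymous differences: 0 → same protein.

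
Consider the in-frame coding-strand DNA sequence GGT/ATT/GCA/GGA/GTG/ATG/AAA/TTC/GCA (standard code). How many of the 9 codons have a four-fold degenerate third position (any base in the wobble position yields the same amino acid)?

5

Codon 1 GGT (Gly): third position 4-fold.
Codon 2 ATT (Ile): third position 3-fold.
Codon 3 GCA (Ala): third position 4-fold.
Codon 4 GGA (Gly): third position 4-fold.
Codon 5 GTG (Val): third position 4-fold.
Codon 6 ATG (Met): third position 1-fold.
Codon 7 AAA (Lys): third position 2-fold.
Codon 8 TTC (Phe): third position 2-fold.
Codon 9 GCA (Ala): third position 4-fold.
Four-fold degenerate third positions: 5.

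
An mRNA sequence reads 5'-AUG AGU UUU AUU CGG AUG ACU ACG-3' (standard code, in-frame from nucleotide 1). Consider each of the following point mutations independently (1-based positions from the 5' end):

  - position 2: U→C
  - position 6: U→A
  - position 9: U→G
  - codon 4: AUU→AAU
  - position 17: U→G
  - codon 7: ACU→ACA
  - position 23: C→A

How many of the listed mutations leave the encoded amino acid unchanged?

Codon 1: AUG (Met) → ACG (Thr) — missense.
Codon 2: AGU (Ser) → AGA (Arg) — missense.
Codon 3: UUU (Phe) → UUG (Leu) — missense.
Codon 4: AUU (Ile) → AAU (Asn) — missense.
Codon 6: AUG (Met) → AGG (Arg) — missense.
Codon 7: ACU (Thr) → ACA (Thr) — synonymous.
Codon 8: ACG (Thr) → AAG (Lys) — missense.
Synonymous: 1 of 7.

1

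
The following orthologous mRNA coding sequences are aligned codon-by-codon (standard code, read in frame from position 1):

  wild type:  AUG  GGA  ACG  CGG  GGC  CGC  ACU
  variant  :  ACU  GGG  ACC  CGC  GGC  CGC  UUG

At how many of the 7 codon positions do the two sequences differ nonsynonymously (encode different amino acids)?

2

Codon 1: AUG Met / ACU Thr — nonsynonymous.
Codon 2: GGA Gly / GGG Gly — synonymous.
Codon 3: ACG Thr / ACC Thr — synonymous.
Codon 4: CGG Arg / CGC Arg — synonymous.
Codon 5: GGC Gly / GGC Gly — identical.
Codon 6: CGC Arg / CGC Arg — identical.
Codon 7: ACU Thr / UUG Leu — nonsynonymous.
Nonsynonymous differences: 2.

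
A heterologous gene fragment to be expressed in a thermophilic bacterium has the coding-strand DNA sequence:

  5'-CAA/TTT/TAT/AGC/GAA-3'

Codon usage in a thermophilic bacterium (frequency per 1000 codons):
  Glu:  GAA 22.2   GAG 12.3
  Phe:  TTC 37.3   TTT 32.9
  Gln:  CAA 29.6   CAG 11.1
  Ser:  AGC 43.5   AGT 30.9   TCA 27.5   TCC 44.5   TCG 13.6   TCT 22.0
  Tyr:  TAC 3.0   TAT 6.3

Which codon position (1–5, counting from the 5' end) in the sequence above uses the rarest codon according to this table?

3

Codon 1 CAA (Gln): 29.6 per 1000.
Codon 2 TTT (Phe): 32.9 per 1000.
Codon 3 TAT (Tyr): 6.3 per 1000.
Codon 4 AGC (Ser): 43.5 per 1000.
Codon 5 GAA (Glu): 22.2 per 1000.
Lowest frequency is 6.3 at codon 3.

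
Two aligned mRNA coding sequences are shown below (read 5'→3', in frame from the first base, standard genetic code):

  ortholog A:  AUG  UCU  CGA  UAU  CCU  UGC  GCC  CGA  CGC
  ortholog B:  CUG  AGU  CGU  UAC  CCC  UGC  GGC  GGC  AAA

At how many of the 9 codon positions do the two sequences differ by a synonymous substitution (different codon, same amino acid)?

Codon 1: AUG Met / CUG Leu — nonsynonymous.
Codon 2: UCU Ser / AGU Ser — synonymous.
Codon 3: CGA Arg / CGU Arg — synonymous.
Codon 4: UAU Tyr / UAC Tyr — synonymous.
Codon 5: CCU Pro / CCC Pro — synonymous.
Codon 6: UGC Cys / UGC Cys — identical.
Codon 7: GCC Ala / GGC Gly — nonsynonymous.
Codon 8: CGA Arg / GGC Gly — nonsynonymous.
Codon 9: CGC Arg / AAA Lys — nonsynonymous.
Synonymous differences: 4.

4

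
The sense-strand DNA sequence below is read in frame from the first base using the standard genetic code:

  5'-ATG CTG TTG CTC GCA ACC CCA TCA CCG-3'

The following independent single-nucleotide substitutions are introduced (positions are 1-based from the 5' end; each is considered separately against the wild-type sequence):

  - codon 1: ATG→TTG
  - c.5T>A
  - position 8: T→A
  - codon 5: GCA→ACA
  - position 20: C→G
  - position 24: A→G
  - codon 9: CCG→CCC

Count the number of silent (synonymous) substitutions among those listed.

Codon 1: ATG (Met) → TTG (Leu) — missense.
Codon 2: CTG (Leu) → CAG (Gln) — missense.
Codon 3: TTG (Leu) → TAG (Stop) — nonsense.
Codon 5: GCA (Ala) → ACA (Thr) — missense.
Codon 7: CCA (Pro) → CGA (Arg) — missense.
Codon 8: TCA (Ser) → TCG (Ser) — synonymous.
Codon 9: CCG (Pro) → CCC (Pro) — synonymous.
Synonymous: 2 of 7.

2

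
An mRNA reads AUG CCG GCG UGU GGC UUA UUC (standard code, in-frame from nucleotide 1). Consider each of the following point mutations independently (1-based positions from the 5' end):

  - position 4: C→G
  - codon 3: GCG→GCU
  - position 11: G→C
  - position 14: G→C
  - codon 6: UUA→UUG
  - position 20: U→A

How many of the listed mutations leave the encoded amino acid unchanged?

2

Codon 2: CCG (Pro) → GCG (Ala) — missense.
Codon 3: GCG (Ala) → GCU (Ala) — synonymous.
Codon 4: UGU (Cys) → UCU (Ser) — missense.
Codon 5: GGC (Gly) → GCC (Ala) — missense.
Codon 6: UUA (Leu) → UUG (Leu) — synonymous.
Codon 7: UUC (Phe) → UAC (Tyr) — missense.
Synonymous: 2 of 6.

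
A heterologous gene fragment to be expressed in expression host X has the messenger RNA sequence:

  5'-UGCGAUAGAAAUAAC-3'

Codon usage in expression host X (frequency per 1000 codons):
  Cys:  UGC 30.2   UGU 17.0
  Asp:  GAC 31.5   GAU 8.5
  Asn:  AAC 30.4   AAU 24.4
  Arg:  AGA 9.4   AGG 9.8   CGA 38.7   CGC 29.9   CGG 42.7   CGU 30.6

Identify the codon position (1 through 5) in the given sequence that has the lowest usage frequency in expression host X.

2

Codon 1 UGC (Cys): 30.2 per 1000.
Codon 2 GAU (Asp): 8.5 per 1000.
Codon 3 AGA (Arg): 9.4 per 1000.
Codon 4 AAU (Asn): 24.4 per 1000.
Codon 5 AAC (Asn): 30.4 per 1000.
Lowest frequency is 8.5 at codon 2.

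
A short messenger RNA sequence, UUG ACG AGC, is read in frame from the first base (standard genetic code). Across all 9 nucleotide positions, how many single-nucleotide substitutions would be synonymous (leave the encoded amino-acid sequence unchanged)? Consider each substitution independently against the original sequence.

6

Codon 1 (UUG, Leu): 2 synonymous substitutions.
Codon 2 (ACG, Thr): 3 synonymous substitutions.
Codon 3 (AGC, Ser): 1 synonymous substitution.
Total: 2 + 3 + 1 = 6.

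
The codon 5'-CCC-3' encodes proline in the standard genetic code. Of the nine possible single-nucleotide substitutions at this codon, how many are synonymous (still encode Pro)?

Position 1: none → 0 synonymous.
Position 2: none → 0 synonymous.
Position 3: CCT, CCA, CCG → 3 synonymous.
Total: 0 + 0 + 3 = 3.

3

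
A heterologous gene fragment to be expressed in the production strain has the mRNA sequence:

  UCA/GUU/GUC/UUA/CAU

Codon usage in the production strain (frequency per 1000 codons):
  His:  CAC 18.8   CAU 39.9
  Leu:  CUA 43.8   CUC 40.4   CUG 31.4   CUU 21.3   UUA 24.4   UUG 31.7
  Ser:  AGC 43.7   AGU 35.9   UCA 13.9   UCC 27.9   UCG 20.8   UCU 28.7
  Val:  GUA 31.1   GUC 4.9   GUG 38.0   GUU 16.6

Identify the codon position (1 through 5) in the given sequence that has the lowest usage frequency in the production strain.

3

Codon 1 UCA (Ser): 13.9 per 1000.
Codon 2 GUU (Val): 16.6 per 1000.
Codon 3 GUC (Val): 4.9 per 1000.
Codon 4 UUA (Leu): 24.4 per 1000.
Codon 5 CAU (His): 39.9 per 1000.
Lowest frequency is 4.9 at codon 3.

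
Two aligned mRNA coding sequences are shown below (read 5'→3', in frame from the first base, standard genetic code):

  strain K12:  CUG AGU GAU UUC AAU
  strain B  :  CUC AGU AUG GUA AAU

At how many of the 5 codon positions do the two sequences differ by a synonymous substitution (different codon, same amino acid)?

Codon 1: CUG Leu / CUC Leu — synonymous.
Codon 2: AGU Ser / AGU Ser — identical.
Codon 3: GAU Asp / AUG Met — nonsynonymous.
Codon 4: UUC Phe / GUA Val — nonsynonymous.
Codon 5: AAU Asn / AAU Asn — identical.
Synonymous differences: 1.

1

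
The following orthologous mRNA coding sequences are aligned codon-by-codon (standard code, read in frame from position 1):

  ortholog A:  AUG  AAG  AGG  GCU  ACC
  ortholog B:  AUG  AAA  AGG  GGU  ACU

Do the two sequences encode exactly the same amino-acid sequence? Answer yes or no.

Codon 1: AUG Met / AUG Met — identical.
Codon 2: AAG Lys / AAA Lys — synonymous.
Codon 3: AGG Arg / AGG Arg — identical.
Codon 4: GCU Ala / GGU Gly — nonsynonymous.
Codon 5: ACC Thr / ACU Thr — synonymous.
Nonsynonymous differences: 1 → different protein.

no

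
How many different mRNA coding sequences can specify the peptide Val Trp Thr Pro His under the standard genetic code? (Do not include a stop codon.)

128

Val: 4 codons.
Trp: 1 codon.
Thr: 4 codons.
Pro: 4 codons.
His: 2 codons.
4 × 1 × 4 × 4 × 2 = 128.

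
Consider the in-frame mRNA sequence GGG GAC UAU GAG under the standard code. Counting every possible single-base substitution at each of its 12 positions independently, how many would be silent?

Codon 1 (GGG, Gly): 3 synonymous substitutions.
Codon 2 (GAC, Asp): 1 synonymous substitution.
Codon 3 (UAU, Tyr): 1 synonymous substitution.
Codon 4 (GAG, Glu): 1 synonymous substitution.
Total: 3 + 1 + 1 + 1 = 6.

6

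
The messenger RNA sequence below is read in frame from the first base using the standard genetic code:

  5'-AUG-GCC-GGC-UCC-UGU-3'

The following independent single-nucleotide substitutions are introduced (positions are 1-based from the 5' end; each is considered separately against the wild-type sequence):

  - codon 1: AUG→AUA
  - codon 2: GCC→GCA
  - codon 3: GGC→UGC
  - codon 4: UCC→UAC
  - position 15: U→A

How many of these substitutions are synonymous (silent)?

Codon 1: AUG (Met) → AUA (Ile) — missense.
Codon 2: GCC (Ala) → GCA (Ala) — synonymous.
Codon 3: GGC (Gly) → UGC (Cys) — missense.
Codon 4: UCC (Ser) → UAC (Tyr) — missense.
Codon 5: UGU (Cys) → UGA (Stop) — nonsense.
Synonymous: 1 of 5.

1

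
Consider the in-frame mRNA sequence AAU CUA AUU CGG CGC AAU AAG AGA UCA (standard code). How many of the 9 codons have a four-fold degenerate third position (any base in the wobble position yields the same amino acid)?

4

Codon 1 AAU (Asn): third position 2-fold.
Codon 2 CUA (Leu): third position 4-fold.
Codon 3 AUU (Ile): third position 3-fold.
Codon 4 CGG (Arg): third position 4-fold.
Codon 5 CGC (Arg): third position 4-fold.
Codon 6 AAU (Asn): third position 2-fold.
Codon 7 AAG (Lys): third position 2-fold.
Codon 8 AGA (Arg): third position 2-fold.
Codon 9 UCA (Ser): third position 4-fold.
Four-fold degenerate third positions: 4.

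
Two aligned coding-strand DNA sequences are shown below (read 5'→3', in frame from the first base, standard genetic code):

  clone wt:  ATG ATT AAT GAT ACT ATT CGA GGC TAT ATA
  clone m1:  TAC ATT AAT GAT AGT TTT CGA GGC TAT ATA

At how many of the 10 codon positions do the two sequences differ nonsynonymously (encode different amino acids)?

Codon 1: ATG Met / TAC Tyr — nonsynonymous.
Codon 2: ATT Ile / ATT Ile — identical.
Codon 3: AAT Asn / AAT Asn — identical.
Codon 4: GAT Asp / GAT Asp — identical.
Codon 5: ACT Thr / AGT Ser — nonsynonymous.
Codon 6: ATT Ile / TTT Phe — nonsynonymous.
Codon 7: CGA Arg / CGA Arg — identical.
Codon 8: GGC Gly / GGC Gly — identical.
Codon 9: TAT Tyr / TAT Tyr — identical.
Codon 10: ATA Ile / ATA Ile — identical.
Nonsynonymous differences: 3.

3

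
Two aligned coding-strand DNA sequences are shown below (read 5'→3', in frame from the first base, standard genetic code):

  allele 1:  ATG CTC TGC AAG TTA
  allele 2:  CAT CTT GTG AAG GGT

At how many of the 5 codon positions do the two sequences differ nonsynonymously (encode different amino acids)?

3

Codon 1: ATG Met / CAT His — nonsynonymous.
Codon 2: CTC Leu / CTT Leu — synonymous.
Codon 3: TGC Cys / GTG Val — nonsynonymous.
Codon 4: AAG Lys / AAG Lys — identical.
Codon 5: TTA Leu / GGT Gly — nonsynonymous.
Nonsynonymous differences: 3.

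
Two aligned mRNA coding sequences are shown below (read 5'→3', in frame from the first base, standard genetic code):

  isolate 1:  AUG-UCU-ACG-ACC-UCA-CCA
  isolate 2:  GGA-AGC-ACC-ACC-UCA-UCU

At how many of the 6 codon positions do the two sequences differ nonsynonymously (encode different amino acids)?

2

Codon 1: AUG Met / GGA Gly — nonsynonymous.
Codon 2: UCU Ser / AGC Ser — synonymous.
Codon 3: ACG Thr / ACC Thr — synonymous.
Codon 4: ACC Thr / ACC Thr — identical.
Codon 5: UCA Ser / UCA Ser — identical.
Codon 6: CCA Pro / UCU Ser — nonsynonymous.
Nonsynonymous differences: 2.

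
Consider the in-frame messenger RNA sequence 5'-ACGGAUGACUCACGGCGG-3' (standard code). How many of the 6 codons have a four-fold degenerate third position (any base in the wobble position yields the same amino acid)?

4

Codon 1 ACG (Thr): third position 4-fold.
Codon 2 GAU (Asp): third position 2-fold.
Codon 3 GAC (Asp): third position 2-fold.
Codon 4 UCA (Ser): third position 4-fold.
Codon 5 CGG (Arg): third position 4-fold.
Codon 6 CGG (Arg): third position 4-fold.
Four-fold degenerate third positions: 4.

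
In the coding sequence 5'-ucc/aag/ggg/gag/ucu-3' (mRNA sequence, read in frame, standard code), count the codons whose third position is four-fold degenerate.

Codon 1 UCC (Ser): third position 4-fold.
Codon 2 AAG (Lys): third position 2-fold.
Codon 3 GGG (Gly): third position 4-fold.
Codon 4 GAG (Glu): third position 2-fold.
Codon 5 UCU (Ser): third position 4-fold.
Four-fold degenerate third positions: 3.

3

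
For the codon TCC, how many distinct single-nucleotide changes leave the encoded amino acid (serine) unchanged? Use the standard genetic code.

3

Position 1: none → 0 synonymous.
Position 2: none → 0 synonymous.
Position 3: TCT, TCA, TCG → 3 synonymous.
Total: 0 + 0 + 3 = 3.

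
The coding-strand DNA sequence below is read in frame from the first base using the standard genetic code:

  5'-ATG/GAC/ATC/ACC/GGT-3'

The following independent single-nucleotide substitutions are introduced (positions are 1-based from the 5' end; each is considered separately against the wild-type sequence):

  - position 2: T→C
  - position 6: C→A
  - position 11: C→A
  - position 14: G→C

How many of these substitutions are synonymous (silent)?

Codon 1: ATG (Met) → ACG (Thr) — missense.
Codon 2: GAC (Asp) → GAA (Glu) — missense.
Codon 4: ACC (Thr) → AAC (Asn) — missense.
Codon 5: GGT (Gly) → GCT (Ala) — missense.
Synonymous: 0 of 4.

0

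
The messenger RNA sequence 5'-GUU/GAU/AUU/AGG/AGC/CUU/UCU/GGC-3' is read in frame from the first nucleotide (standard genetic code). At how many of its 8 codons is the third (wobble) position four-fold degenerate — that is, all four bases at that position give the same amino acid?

4

Codon 1 GUU (Val): third position 4-fold.
Codon 2 GAU (Asp): third position 2-fold.
Codon 3 AUU (Ile): third position 3-fold.
Codon 4 AGG (Arg): third position 2-fold.
Codon 5 AGC (Ser): third position 2-fold.
Codon 6 CUU (Leu): third position 4-fold.
Codon 7 UCU (Ser): third position 4-fold.
Codon 8 GGC (Gly): third position 4-fold.
Four-fold degenerate third positions: 4.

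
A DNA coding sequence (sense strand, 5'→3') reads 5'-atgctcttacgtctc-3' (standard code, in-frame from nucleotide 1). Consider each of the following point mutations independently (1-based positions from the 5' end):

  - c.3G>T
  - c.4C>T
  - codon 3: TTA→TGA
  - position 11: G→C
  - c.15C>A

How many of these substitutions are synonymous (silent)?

1

Codon 1: ATG (Met) → ATT (Ile) — missense.
Codon 2: CTC (Leu) → TTC (Phe) — missense.
Codon 3: TTA (Leu) → TGA (Stop) — nonsense.
Codon 4: CGT (Arg) → CCT (Pro) — missense.
Codon 5: CTC (Leu) → CTA (Leu) — synonymous.
Synonymous: 1 of 5.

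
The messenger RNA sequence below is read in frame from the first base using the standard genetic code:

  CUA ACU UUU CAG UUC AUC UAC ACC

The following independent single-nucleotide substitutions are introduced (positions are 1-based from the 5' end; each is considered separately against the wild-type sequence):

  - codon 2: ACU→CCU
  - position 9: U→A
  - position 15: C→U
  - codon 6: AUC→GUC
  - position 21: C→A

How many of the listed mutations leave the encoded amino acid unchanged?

Codon 2: ACU (Thr) → CCU (Pro) — missense.
Codon 3: UUU (Phe) → UUA (Leu) — missense.
Codon 5: UUC (Phe) → UUU (Phe) — synonymous.
Codon 6: AUC (Ile) → GUC (Val) — missense.
Codon 7: UAC (Tyr) → UAA (Stop) — nonsense.
Synonymous: 1 of 5.

1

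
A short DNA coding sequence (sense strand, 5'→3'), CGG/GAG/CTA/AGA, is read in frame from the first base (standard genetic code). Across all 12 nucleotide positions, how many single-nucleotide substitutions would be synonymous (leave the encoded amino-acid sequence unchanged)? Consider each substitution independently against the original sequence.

11

Codon 1 (CGG, Arg): 4 synonymous substitutions.
Codon 2 (GAG, Glu): 1 synonymous substitution.
Codon 3 (CTA, Leu): 4 synonymous substitutions.
Codon 4 (AGA, Arg): 2 synonymous substitutions.
Total: 4 + 1 + 4 + 2 = 11.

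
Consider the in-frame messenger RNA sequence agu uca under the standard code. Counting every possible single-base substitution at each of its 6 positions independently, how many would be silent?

4

Codon 1 (AGU, Ser): 1 synonymous substitution.
Codon 2 (UCA, Ser): 3 synonymous substitutions.
Total: 1 + 3 = 4.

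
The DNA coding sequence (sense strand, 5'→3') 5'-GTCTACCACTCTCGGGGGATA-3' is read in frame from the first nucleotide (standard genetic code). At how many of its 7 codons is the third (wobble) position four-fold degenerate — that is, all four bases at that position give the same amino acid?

Codon 1 GTC (Val): third position 4-fold.
Codon 2 TAC (Tyr): third position 2-fold.
Codon 3 CAC (His): third position 2-fold.
Codon 4 TCT (Ser): third position 4-fold.
Codon 5 CGG (Arg): third position 4-fold.
Codon 6 GGG (Gly): third position 4-fold.
Codon 7 ATA (Ile): third position 3-fold.
Four-fold degenerate third positions: 4.

4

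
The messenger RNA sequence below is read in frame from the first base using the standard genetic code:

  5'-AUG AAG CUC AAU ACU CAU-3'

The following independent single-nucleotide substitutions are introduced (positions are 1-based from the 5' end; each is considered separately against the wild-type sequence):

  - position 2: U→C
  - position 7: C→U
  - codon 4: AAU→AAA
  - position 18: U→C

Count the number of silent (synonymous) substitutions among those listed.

1

Codon 1: AUG (Met) → ACG (Thr) — missense.
Codon 3: CUC (Leu) → UUC (Phe) — missense.
Codon 4: AAU (Asn) → AAA (Lys) — missense.
Codon 6: CAU (His) → CAC (His) — synonymous.
Synonymous: 1 of 4.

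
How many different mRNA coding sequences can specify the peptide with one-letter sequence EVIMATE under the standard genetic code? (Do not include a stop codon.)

768

Glu: 2 codons.
Val: 4 codons.
Ile: 3 codons.
Met: 1 codon.
Ala: 4 codons.
Thr: 4 codons.
Glu: 2 codons.
2 × 4 × 3 × 1 × 4 × 4 × 2 = 768.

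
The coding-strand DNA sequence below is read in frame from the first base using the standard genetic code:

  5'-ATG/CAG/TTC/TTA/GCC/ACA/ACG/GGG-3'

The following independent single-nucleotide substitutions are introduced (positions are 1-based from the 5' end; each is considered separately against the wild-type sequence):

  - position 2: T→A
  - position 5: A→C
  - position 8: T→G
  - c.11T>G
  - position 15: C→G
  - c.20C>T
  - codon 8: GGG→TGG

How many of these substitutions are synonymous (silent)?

1

Codon 1: ATG (Met) → AAG (Lys) — missense.
Codon 2: CAG (Gln) → CCG (Pro) — missense.
Codon 3: TTC (Phe) → TGC (Cys) — missense.
Codon 4: TTA (Leu) → TGA (Stop) — nonsense.
Codon 5: GCC (Ala) → GCG (Ala) — synonymous.
Codon 7: ACG (Thr) → ATG (Met) — missense.
Codon 8: GGG (Gly) → TGG (Trp) — missense.
Synonymous: 1 of 7.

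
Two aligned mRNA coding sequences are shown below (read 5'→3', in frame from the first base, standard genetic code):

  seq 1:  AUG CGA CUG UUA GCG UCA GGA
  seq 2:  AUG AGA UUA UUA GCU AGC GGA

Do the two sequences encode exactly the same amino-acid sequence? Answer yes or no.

Codon 1: AUG Met / AUG Met — identical.
Codon 2: CGA Arg / AGA Arg — synonymous.
Codon 3: CUG Leu / UUA Leu — synonymous.
Codon 4: UUA Leu / UUA Leu — identical.
Codon 5: GCG Ala / GCU Ala — synonymous.
Codon 6: UCA Ser / AGC Ser — synonymous.
Codon 7: GGA Gly / GGA Gly — identical.
Nonsynonymous differences: 0 → same protein.

yes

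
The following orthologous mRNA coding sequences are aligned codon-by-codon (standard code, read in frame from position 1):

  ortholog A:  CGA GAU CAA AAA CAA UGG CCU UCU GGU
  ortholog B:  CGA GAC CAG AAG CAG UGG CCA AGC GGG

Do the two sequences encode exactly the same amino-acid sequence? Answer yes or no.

Codon 1: CGA Arg / CGA Arg — identical.
Codon 2: GAU Asp / GAC Asp — synonymous.
Codon 3: CAA Gln / CAG Gln — synonymous.
Codon 4: AAA Lys / AAG Lys — synonymous.
Codon 5: CAA Gln / CAG Gln — synonymous.
Codon 6: UGG Trp / UGG Trp — identical.
Codon 7: CCU Pro / CCA Pro — synonymous.
Codon 8: UCU Ser / AGC Ser — synonymous.
Codon 9: GGU Gly / GGG Gly — synonymous.
Nonsynonymous differences: 0 → same protein.

yes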